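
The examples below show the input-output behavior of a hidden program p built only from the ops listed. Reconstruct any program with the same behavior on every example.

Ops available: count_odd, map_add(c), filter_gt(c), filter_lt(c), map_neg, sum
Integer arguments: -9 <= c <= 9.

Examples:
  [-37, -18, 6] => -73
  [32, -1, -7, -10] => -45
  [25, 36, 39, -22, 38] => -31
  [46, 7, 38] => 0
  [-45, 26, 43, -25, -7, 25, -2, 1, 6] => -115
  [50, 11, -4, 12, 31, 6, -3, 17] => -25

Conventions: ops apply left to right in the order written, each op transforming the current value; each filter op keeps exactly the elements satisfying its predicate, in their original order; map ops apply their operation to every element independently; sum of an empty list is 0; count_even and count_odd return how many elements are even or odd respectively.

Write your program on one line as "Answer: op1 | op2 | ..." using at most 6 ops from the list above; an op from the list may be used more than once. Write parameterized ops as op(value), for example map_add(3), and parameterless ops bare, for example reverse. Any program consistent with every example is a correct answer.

filter_lt(1) | map_add(-8) | map_add(-2) | map_add(1) | sum

Check, running the answer program on each example:
  [-37, -18, 6] -> [-37, -18] -> [-45, -26] -> [-47, -28] -> [-46, -27] -> -73
  [32, -1, -7, -10] -> [-1, -7, -10] -> [-9, -15, -18] -> [-11, -17, -20] -> [-10, -16, -19] -> -45
  [25, 36, 39, -22, 38] -> [-22] -> [-30] -> [-32] -> [-31] -> -31
  [46, 7, 38] -> [] -> [] -> [] -> [] -> 0
  [-45, 26, 43, -25, -7, 25, -2, 1, 6] -> [-45, -25, -7, -2] -> [-53, -33, -15, -10] -> [-55, -35, -17, -12] -> [-54, -34, -16, -11] -> -115
  [50, 11, -4, 12, 31, 6, -3, 17] -> [-4, -3] -> [-12, -11] -> [-14, -13] -> [-13, -12] -> -25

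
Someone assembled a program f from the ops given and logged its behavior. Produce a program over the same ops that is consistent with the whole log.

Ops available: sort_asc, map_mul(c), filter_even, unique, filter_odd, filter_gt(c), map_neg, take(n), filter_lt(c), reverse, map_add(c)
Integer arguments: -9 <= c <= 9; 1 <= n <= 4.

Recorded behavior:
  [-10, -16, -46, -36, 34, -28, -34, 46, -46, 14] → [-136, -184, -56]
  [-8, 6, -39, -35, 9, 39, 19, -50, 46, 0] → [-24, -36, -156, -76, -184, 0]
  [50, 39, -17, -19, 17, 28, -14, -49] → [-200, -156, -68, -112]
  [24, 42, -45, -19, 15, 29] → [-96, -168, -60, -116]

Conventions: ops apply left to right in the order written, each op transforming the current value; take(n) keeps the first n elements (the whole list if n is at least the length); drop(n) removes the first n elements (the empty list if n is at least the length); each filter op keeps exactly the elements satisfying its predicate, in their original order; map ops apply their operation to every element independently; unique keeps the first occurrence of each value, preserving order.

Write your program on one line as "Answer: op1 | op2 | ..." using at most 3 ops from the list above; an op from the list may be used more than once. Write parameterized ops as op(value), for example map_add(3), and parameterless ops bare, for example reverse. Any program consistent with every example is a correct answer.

map_mul(-1) | filter_lt(1) | map_mul(4)

Check, running the answer program on each example:
  [-10, -16, -46, -36, 34, -28, -34, 46, -46, 14] -> [10, 16, 46, 36, -34, 28, 34, -46, 46, -14] -> [-34, -46, -14] -> [-136, -184, -56]
  [-8, 6, -39, -35, 9, 39, 19, -50, 46, 0] -> [8, -6, 39, 35, -9, -39, -19, 50, -46, 0] -> [-6, -9, -39, -19, -46, 0] -> [-24, -36, -156, -76, -184, 0]
  [50, 39, -17, -19, 17, 28, -14, -49] -> [-50, -39, 17, 19, -17, -28, 14, 49] -> [-50, -39, -17, -28] -> [-200, -156, -68, -112]
  [24, 42, -45, -19, 15, 29] -> [-24, -42, 45, 19, -15, -29] -> [-24, -42, -15, -29] -> [-96, -168, -60, -116]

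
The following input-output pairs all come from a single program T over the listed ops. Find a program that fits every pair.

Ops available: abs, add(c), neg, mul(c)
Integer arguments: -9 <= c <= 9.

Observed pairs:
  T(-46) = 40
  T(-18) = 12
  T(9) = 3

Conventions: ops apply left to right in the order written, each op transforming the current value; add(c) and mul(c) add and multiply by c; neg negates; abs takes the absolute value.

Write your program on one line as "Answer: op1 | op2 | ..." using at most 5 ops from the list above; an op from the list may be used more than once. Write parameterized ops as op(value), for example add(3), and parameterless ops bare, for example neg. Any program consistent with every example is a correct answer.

neg | abs | neg | add(6) | abs

Check, running the answer program on each example:
  -46 -> 46 -> 46 -> -46 -> -40 -> 40
  -18 -> 18 -> 18 -> -18 -> -12 -> 12
  9 -> -9 -> 9 -> -9 -> -3 -> 3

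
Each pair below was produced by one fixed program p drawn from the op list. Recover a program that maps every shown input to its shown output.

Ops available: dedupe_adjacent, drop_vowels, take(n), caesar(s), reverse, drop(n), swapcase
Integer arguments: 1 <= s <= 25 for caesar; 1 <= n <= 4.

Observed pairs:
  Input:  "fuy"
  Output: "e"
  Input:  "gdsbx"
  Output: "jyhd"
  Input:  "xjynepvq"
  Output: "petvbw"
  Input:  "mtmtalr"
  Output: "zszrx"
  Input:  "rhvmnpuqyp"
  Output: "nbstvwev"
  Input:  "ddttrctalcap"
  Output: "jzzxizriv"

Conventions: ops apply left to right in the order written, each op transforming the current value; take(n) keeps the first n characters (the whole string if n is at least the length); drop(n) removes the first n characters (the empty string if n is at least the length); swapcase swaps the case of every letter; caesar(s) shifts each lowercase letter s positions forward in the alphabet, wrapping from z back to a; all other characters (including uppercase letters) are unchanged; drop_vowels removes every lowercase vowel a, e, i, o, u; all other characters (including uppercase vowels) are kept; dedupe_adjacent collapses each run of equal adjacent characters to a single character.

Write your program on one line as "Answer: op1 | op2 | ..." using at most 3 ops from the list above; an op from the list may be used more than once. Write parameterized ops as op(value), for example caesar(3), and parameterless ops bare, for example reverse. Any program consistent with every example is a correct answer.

drop(1) | drop_vowels | caesar(6)

Check, running the answer program on each example:
  "fuy" -> "uy" -> "y" -> "e"
  "gdsbx" -> "dsbx" -> "dsbx" -> "jyhd"
  "xjynepvq" -> "jynepvq" -> "jynpvq" -> "petvbw"
  "mtmtalr" -> "tmtalr" -> "tmtlr" -> "zszrx"
  "rhvmnpuqyp" -> "hvmnpuqyp" -> "hvmnpqyp" -> "nbstvwev"
  "ddttrctalcap" -> "dttrctalcap" -> "dttrctlcp" -> "jzzxizriv"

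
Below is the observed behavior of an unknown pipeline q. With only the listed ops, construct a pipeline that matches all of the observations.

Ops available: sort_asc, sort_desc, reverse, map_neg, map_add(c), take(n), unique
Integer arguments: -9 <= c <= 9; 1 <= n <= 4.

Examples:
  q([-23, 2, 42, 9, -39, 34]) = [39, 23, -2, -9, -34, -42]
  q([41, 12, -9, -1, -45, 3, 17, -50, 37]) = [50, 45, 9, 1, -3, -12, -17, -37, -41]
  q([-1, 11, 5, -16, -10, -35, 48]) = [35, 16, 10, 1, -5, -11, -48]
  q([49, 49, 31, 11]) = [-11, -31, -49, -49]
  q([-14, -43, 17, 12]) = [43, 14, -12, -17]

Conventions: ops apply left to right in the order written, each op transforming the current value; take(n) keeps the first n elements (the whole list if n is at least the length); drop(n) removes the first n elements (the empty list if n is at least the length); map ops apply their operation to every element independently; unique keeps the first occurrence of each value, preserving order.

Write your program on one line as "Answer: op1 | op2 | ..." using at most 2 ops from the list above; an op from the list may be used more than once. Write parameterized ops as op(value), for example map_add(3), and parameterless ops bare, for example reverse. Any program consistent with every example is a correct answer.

sort_asc | map_neg

Check, running the answer program on each example:
  [-23, 2, 42, 9, -39, 34] -> [-39, -23, 2, 9, 34, 42] -> [39, 23, -2, -9, -34, -42]
  [41, 12, -9, -1, -45, 3, 17, -50, 37] -> [-50, -45, -9, -1, 3, 12, 17, 37, 41] -> [50, 45, 9, 1, -3, -12, -17, -37, -41]
  [-1, 11, 5, -16, -10, -35, 48] -> [-35, -16, -10, -1, 5, 11, 48] -> [35, 16, 10, 1, -5, -11, -48]
  [49, 49, 31, 11] -> [11, 31, 49, 49] -> [-11, -31, -49, -49]
  [-14, -43, 17, 12] -> [-43, -14, 12, 17] -> [43, 14, -12, -17]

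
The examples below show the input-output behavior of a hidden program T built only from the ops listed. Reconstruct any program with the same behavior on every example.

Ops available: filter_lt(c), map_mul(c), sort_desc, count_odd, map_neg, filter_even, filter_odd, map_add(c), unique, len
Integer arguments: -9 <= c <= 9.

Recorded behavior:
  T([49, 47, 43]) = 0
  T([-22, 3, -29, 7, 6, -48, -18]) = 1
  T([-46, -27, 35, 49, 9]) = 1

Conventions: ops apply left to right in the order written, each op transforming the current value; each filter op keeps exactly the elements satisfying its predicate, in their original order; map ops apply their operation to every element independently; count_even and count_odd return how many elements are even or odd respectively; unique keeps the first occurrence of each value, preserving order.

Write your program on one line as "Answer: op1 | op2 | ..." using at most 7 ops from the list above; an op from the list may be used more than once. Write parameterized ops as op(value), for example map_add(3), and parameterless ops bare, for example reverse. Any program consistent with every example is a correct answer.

filter_lt(-2) | map_neg | filter_odd | map_add(2) | map_neg | count_odd

Check, running the answer program on each example:
  [49, 47, 43] -> [] -> [] -> [] -> [] -> [] -> 0
  [-22, 3, -29, 7, 6, -48, -18] -> [-22, -29, -48, -18] -> [22, 29, 48, 18] -> [29] -> [31] -> [-31] -> 1
  [-46, -27, 35, 49, 9] -> [-46, -27] -> [46, 27] -> [27] -> [29] -> [-29] -> 1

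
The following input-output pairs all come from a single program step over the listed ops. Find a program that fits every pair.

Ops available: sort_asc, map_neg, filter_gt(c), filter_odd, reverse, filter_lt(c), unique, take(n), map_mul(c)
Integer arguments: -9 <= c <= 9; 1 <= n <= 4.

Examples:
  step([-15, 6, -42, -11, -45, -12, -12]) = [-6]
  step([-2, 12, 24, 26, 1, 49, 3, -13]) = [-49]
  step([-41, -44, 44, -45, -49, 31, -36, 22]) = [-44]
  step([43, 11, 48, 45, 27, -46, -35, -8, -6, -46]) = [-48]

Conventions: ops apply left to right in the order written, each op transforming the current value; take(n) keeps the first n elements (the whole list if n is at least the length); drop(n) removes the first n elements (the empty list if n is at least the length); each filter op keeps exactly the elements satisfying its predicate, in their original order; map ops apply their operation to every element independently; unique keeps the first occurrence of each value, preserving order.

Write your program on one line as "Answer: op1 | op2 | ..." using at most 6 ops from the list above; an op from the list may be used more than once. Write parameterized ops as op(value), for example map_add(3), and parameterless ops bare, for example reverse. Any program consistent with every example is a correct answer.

sort_asc | map_neg | sort_asc | filter_lt(0) | filter_lt(-3) | take(1)

Check, running the answer program on each example:
  [-15, 6, -42, -11, -45, -12, -12] -> [-45, -42, -15, -12, -12, -11, 6] -> [45, 42, 15, 12, 12, 11, -6] -> [-6, 11, 12, 12, 15, 42, 45] -> [-6] -> [-6] -> [-6]
  [-2, 12, 24, 26, 1, 49, 3, -13] -> [-13, -2, 1, 3, 12, 24, 26, 49] -> [13, 2, -1, -3, -12, -24, -26, -49] -> [-49, -26, -24, -12, -3, -1, 2, 13] -> [-49, -26, -24, -12, -3, -1] -> [-49, -26, -24, -12] -> [-49]
  [-41, -44, 44, -45, -49, 31, -36, 22] -> [-49, -45, -44, -41, -36, 22, 31, 44] -> [49, 45, 44, 41, 36, -22, -31, -44] -> [-44, -31, -22, 36, 41, 44, 45, 49] -> [-44, -31, -22] -> [-44, -31, -22] -> [-44]
  [43, 11, 48, 45, 27, -46, -35, -8, -6, -46] -> [-46, -46, -35, -8, -6, 11, 27, 43, 45, 48] -> [46, 46, 35, 8, 6, -11, -27, -43, -45, -48] -> [-48, -45, -43, -27, -11, 6, 8, 35, 46, 46] -> [-48, -45, -43, -27, -11] -> [-48, -45, -43, -27, -11] -> [-48]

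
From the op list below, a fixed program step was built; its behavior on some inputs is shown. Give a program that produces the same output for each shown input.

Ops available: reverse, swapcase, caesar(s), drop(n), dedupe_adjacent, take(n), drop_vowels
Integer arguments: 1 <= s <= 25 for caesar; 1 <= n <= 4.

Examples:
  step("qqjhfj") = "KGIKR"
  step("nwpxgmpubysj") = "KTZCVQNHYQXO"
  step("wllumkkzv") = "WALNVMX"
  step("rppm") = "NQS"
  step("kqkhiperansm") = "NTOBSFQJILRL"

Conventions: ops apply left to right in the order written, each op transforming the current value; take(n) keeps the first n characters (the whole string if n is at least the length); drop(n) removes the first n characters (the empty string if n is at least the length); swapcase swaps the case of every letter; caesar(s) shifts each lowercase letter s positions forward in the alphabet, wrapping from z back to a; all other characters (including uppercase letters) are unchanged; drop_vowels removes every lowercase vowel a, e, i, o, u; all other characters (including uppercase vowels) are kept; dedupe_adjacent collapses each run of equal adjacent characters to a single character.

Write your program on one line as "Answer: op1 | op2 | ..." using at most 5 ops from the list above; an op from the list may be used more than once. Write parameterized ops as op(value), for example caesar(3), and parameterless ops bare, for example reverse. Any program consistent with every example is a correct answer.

reverse | caesar(1) | dedupe_adjacent | swapcase

Check, running the answer program on each example:
  "qqjhfj" -> "jfhjqq" -> "kgikrr" -> "kgikr" -> "KGIKR"
  "nwpxgmpubysj" -> "jsybupmgxpwn" -> "ktzcvqnhyqxo" -> "ktzcvqnhyqxo" -> "KTZCVQNHYQXO"
  "wllumkkzv" -> "vzkkmullw" -> "wallnvmmx" -> "walnvmx" -> "WALNVMX"
  "rppm" -> "mppr" -> "nqqs" -> "nqs" -> "NQS"
  "kqkhiperansm" -> "msnarepihkqk" -> "ntobsfqjilrl" -> "ntobsfqjilrl" -> "NTOBSFQJILRL"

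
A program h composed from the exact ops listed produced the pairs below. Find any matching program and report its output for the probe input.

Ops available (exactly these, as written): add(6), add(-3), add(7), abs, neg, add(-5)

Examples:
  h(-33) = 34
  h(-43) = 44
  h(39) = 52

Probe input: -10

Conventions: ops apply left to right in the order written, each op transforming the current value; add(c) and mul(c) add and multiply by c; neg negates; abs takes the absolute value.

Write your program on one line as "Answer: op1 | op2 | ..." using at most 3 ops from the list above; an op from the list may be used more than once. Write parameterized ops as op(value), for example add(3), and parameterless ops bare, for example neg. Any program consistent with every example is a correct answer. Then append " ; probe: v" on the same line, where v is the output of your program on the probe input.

add(6) | abs | add(7) ; probe: 11

Check, running the answer program on each example:
  -33 -> -27 -> 27 -> 34
  -43 -> -37 -> 37 -> 44
  39 -> 45 -> 45 -> 52
  probe: -10 -> -4 -> 4 -> 11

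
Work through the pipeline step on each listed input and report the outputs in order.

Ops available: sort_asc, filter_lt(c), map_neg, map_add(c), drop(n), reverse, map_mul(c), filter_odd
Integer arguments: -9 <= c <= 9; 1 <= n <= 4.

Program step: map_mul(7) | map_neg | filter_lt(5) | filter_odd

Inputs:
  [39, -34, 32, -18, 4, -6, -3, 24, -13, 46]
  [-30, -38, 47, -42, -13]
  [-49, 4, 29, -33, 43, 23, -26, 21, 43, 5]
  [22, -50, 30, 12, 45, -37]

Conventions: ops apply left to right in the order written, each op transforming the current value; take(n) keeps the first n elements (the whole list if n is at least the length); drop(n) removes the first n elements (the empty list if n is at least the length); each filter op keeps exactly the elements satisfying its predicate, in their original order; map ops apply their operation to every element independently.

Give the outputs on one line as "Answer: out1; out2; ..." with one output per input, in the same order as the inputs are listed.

[-273]; [-329]; [-203, -301, -161, -147, -301, -35]; [-315]

Execution, op by op:
  [39, -34, 32, -18, 4, -6, -3, 24, -13, 46] -> [273, -238, 224, -126, 28, -42, -21, 168, -91, 322] -> [-273, 238, -224, 126, -28, 42, 21, -168, 91, -322] -> [-273, -224, -28, -168, -322] -> [-273]
  [-30, -38, 47, -42, -13] -> [-210, -266, 329, -294, -91] -> [210, 266, -329, 294, 91] -> [-329] -> [-329]
  [-49, 4, 29, -33, 43, 23, -26, 21, 43, 5] -> [-343, 28, 203, -231, 301, 161, -182, 147, 301, 35] -> [343, -28, -203, 231, -301, -161, 182, -147, -301, -35] -> [-28, -203, -301, -161, -147, -301, -35] -> [-203, -301, -161, -147, -301, -35]
  [22, -50, 30, 12, 45, -37] -> [154, -350, 210, 84, 315, -259] -> [-154, 350, -210, -84, -315, 259] -> [-154, -210, -84, -315] -> [-315]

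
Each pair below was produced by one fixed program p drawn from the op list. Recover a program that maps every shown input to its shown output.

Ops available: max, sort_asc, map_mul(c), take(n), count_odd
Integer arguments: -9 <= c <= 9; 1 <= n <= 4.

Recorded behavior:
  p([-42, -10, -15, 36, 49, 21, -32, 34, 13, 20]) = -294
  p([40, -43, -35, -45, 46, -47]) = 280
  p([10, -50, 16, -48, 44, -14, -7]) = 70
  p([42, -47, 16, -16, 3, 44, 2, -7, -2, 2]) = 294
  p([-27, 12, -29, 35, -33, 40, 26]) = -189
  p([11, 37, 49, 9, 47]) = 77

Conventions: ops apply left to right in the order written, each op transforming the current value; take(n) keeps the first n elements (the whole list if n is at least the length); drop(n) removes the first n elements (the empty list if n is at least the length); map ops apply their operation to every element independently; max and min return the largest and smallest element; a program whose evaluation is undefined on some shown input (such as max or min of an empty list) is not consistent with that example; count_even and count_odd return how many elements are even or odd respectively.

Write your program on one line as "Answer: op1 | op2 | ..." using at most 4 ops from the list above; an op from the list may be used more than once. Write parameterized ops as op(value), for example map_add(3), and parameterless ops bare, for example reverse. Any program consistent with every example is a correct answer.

take(3) | map_mul(7) | take(1) | max

Check, running the answer program on each example:
  [-42, -10, -15, 36, 49, 21, -32, 34, 13, 20] -> [-42, -10, -15] -> [-294, -70, -105] -> [-294] -> -294
  [40, -43, -35, -45, 46, -47] -> [40, -43, -35] -> [280, -301, -245] -> [280] -> 280
  [10, -50, 16, -48, 44, -14, -7] -> [10, -50, 16] -> [70, -350, 112] -> [70] -> 70
  [42, -47, 16, -16, 3, 44, 2, -7, -2, 2] -> [42, -47, 16] -> [294, -329, 112] -> [294] -> 294
  [-27, 12, -29, 35, -33, 40, 26] -> [-27, 12, -29] -> [-189, 84, -203] -> [-189] -> -189
  [11, 37, 49, 9, 47] -> [11, 37, 49] -> [77, 259, 343] -> [77] -> 77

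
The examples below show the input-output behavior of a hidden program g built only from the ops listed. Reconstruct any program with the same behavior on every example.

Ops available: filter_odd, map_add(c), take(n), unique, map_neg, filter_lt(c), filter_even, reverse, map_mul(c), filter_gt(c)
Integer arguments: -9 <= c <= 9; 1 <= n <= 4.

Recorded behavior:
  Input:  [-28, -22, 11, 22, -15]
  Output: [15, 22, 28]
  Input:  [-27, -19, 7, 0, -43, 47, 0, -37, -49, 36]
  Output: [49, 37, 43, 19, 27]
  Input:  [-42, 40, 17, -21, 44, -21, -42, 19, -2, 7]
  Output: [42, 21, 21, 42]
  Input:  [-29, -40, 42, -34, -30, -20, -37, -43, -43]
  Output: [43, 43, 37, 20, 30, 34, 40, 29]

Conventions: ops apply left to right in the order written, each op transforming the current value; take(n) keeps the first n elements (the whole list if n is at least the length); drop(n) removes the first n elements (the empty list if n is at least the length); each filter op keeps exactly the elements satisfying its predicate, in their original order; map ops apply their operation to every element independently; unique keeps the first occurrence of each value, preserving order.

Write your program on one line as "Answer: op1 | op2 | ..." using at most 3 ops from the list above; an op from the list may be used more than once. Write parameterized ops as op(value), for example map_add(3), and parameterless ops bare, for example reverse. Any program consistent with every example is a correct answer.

map_neg | reverse | filter_gt(6)

Check, running the answer program on each example:
  [-28, -22, 11, 22, -15] -> [28, 22, -11, -22, 15] -> [15, -22, -11, 22, 28] -> [15, 22, 28]
  [-27, -19, 7, 0, -43, 47, 0, -37, -49, 36] -> [27, 19, -7, 0, 43, -47, 0, 37, 49, -36] -> [-36, 49, 37, 0, -47, 43, 0, -7, 19, 27] -> [49, 37, 43, 19, 27]
  [-42, 40, 17, -21, 44, -21, -42, 19, -2, 7] -> [42, -40, -17, 21, -44, 21, 42, -19, 2, -7] -> [-7, 2, -19, 42, 21, -44, 21, -17, -40, 42] -> [42, 21, 21, 42]
  [-29, -40, 42, -34, -30, -20, -37, -43, -43] -> [29, 40, -42, 34, 30, 20, 37, 43, 43] -> [43, 43, 37, 20, 30, 34, -42, 40, 29] -> [43, 43, 37, 20, 30, 34, 40, 29]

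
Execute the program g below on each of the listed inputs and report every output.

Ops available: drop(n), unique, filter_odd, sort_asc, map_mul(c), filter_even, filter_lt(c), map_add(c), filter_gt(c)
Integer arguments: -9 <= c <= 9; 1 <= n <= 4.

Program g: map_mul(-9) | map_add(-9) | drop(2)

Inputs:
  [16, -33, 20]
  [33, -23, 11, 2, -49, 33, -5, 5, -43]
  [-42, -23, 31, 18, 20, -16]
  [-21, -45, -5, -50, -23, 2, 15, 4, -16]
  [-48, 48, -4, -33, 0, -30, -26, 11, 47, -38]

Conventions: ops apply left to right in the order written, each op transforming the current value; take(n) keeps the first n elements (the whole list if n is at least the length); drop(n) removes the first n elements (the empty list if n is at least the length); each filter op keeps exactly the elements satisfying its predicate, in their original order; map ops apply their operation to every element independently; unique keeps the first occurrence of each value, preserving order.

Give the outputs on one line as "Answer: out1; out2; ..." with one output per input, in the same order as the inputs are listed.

[-189]; [-108, -27, 432, -306, 36, -54, 378]; [-288, -171, -189, 135]; [36, 441, 198, -27, -144, -45, 135]; [27, 288, -9, 261, 225, -108, -432, 333]

Execution, op by op:
  [16, -33, 20] -> [-144, 297, -180] -> [-153, 288, -189] -> [-189]
  [33, -23, 11, 2, -49, 33, -5, 5, -43] -> [-297, 207, -99, -18, 441, -297, 45, -45, 387] -> [-306, 198, -108, -27, 432, -306, 36, -54, 378] -> [-108, -27, 432, -306, 36, -54, 378]
  [-42, -23, 31, 18, 20, -16] -> [378, 207, -279, -162, -180, 144] -> [369, 198, -288, -171, -189, 135] -> [-288, -171, -189, 135]
  [-21, -45, -5, -50, -23, 2, 15, 4, -16] -> [189, 405, 45, 450, 207, -18, -135, -36, 144] -> [180, 396, 36, 441, 198, -27, -144, -45, 135] -> [36, 441, 198, -27, -144, -45, 135]
  [-48, 48, -4, -33, 0, -30, -26, 11, 47, -38] -> [432, -432, 36, 297, 0, 270, 234, -99, -423, 342] -> [423, -441, 27, 288, -9, 261, 225, -108, -432, 333] -> [27, 288, -9, 261, 225, -108, -432, 333]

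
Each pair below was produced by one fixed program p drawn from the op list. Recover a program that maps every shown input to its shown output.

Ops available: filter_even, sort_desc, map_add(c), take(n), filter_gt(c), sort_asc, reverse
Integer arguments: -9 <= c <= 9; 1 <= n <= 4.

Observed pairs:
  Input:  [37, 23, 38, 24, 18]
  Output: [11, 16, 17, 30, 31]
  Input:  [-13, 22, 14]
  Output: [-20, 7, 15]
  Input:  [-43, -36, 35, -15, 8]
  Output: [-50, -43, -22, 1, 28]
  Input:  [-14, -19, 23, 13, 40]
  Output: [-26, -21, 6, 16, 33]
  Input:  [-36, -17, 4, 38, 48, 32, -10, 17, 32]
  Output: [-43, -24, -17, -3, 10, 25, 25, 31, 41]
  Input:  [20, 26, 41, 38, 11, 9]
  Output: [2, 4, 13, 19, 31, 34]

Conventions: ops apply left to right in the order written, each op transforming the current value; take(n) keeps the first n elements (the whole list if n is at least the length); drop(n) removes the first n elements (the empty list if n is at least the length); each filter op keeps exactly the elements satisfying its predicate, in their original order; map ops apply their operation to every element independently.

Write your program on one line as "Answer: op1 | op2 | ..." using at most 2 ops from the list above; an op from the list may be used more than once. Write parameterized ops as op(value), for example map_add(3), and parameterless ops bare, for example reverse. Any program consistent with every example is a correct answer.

map_add(-7) | sort_asc

Check, running the answer program on each example:
  [37, 23, 38, 24, 18] -> [30, 16, 31, 17, 11] -> [11, 16, 17, 30, 31]
  [-13, 22, 14] -> [-20, 15, 7] -> [-20, 7, 15]
  [-43, -36, 35, -15, 8] -> [-50, -43, 28, -22, 1] -> [-50, -43, -22, 1, 28]
  [-14, -19, 23, 13, 40] -> [-21, -26, 16, 6, 33] -> [-26, -21, 6, 16, 33]
  [-36, -17, 4, 38, 48, 32, -10, 17, 32] -> [-43, -24, -3, 31, 41, 25, -17, 10, 25] -> [-43, -24, -17, -3, 10, 25, 25, 31, 41]
  [20, 26, 41, 38, 11, 9] -> [13, 19, 34, 31, 4, 2] -> [2, 4, 13, 19, 31, 34]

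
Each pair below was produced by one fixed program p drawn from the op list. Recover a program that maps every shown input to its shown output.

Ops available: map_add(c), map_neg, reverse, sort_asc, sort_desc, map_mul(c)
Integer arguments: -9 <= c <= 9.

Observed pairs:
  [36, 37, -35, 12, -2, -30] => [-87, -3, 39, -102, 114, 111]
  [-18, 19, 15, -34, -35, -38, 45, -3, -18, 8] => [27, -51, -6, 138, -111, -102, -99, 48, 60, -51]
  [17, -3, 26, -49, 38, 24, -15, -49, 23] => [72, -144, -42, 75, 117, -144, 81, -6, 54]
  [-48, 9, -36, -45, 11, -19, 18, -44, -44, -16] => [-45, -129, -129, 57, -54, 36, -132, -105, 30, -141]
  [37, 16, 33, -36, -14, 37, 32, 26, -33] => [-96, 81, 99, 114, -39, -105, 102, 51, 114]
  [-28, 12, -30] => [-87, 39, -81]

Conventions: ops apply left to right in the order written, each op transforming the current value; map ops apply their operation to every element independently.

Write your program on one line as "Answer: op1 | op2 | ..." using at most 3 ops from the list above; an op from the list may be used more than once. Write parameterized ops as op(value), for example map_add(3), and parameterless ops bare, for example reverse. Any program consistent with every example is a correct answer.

reverse | map_mul(3) | map_add(3)

Check, running the answer program on each example:
  [36, 37, -35, 12, -2, -30] -> [-30, -2, 12, -35, 37, 36] -> [-90, -6, 36, -105, 111, 108] -> [-87, -3, 39, -102, 114, 111]
  [-18, 19, 15, -34, -35, -38, 45, -3, -18, 8] -> [8, -18, -3, 45, -38, -35, -34, 15, 19, -18] -> [24, -54, -9, 135, -114, -105, -102, 45, 57, -54] -> [27, -51, -6, 138, -111, -102, -99, 48, 60, -51]
  [17, -3, 26, -49, 38, 24, -15, -49, 23] -> [23, -49, -15, 24, 38, -49, 26, -3, 17] -> [69, -147, -45, 72, 114, -147, 78, -9, 51] -> [72, -144, -42, 75, 117, -144, 81, -6, 54]
  [-48, 9, -36, -45, 11, -19, 18, -44, -44, -16] -> [-16, -44, -44, 18, -19, 11, -45, -36, 9, -48] -> [-48, -132, -132, 54, -57, 33, -135, -108, 27, -144] -> [-45, -129, -129, 57, -54, 36, -132, -105, 30, -141]
  [37, 16, 33, -36, -14, 37, 32, 26, -33] -> [-33, 26, 32, 37, -14, -36, 33, 16, 37] -> [-99, 78, 96, 111, -42, -108, 99, 48, 111] -> [-96, 81, 99, 114, -39, -105, 102, 51, 114]
  [-28, 12, -30] -> [-30, 12, -28] -> [-90, 36, -84] -> [-87, 39, -81]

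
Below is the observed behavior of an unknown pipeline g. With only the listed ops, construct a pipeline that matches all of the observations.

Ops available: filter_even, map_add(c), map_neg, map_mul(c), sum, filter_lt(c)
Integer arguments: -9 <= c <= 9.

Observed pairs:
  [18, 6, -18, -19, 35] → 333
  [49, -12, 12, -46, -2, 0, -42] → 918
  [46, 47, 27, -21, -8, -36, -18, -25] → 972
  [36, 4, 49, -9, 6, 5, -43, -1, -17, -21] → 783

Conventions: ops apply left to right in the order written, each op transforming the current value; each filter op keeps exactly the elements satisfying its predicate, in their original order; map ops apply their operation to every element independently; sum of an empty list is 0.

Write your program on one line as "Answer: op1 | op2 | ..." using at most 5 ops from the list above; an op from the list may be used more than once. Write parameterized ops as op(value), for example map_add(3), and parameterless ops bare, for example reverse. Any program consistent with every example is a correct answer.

filter_lt(5) | map_mul(3) | map_mul(-3) | sum

Check, running the answer program on each example:
  [18, 6, -18, -19, 35] -> [-18, -19] -> [-54, -57] -> [162, 171] -> 333
  [49, -12, 12, -46, -2, 0, -42] -> [-12, -46, -2, 0, -42] -> [-36, -138, -6, 0, -126] -> [108, 414, 18, 0, 378] -> 918
  [46, 47, 27, -21, -8, -36, -18, -25] -> [-21, -8, -36, -18, -25] -> [-63, -24, -108, -54, -75] -> [189, 72, 324, 162, 225] -> 972
  [36, 4, 49, -9, 6, 5, -43, -1, -17, -21] -> [4, -9, -43, -1, -17, -21] -> [12, -27, -129, -3, -51, -63] -> [-36, 81, 387, 9, 153, 189] -> 783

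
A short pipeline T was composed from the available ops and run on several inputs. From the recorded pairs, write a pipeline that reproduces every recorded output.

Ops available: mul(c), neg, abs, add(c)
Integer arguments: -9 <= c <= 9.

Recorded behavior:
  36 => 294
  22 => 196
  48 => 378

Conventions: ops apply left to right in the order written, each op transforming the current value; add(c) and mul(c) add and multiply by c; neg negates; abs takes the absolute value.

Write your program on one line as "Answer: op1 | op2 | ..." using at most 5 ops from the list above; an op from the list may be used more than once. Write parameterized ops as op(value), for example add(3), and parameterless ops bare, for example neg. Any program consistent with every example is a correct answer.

add(5) | neg | add(-1) | mul(-7)

Check, running the answer program on each example:
  36 -> 41 -> -41 -> -42 -> 294
  22 -> 27 -> -27 -> -28 -> 196
  48 -> 53 -> -53 -> -54 -> 378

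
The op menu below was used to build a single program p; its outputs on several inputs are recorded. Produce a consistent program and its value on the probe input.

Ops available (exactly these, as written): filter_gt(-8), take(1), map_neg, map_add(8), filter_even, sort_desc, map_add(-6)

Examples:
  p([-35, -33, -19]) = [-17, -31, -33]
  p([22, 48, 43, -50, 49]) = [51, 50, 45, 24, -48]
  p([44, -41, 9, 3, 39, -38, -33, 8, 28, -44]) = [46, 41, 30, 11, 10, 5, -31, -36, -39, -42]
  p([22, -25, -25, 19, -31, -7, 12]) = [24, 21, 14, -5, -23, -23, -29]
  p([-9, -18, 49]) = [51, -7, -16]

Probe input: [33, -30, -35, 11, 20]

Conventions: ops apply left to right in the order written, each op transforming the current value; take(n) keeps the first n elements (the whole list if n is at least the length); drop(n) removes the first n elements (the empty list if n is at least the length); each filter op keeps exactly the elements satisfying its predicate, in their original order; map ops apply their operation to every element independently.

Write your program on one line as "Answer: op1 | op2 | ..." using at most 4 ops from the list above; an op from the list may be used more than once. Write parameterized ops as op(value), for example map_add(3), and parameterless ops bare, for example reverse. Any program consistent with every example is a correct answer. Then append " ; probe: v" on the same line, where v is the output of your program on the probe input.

map_add(8) | sort_desc | map_add(-6) ; probe: [35, 22, 13, -28, -33]

Check, running the answer program on each example:
  [-35, -33, -19] -> [-27, -25, -11] -> [-11, -25, -27] -> [-17, -31, -33]
  [22, 48, 43, -50, 49] -> [30, 56, 51, -42, 57] -> [57, 56, 51, 30, -42] -> [51, 50, 45, 24, -48]
  [44, -41, 9, 3, 39, -38, -33, 8, 28, -44] -> [52, -33, 17, 11, 47, -30, -25, 16, 36, -36] -> [52, 47, 36, 17, 16, 11, -25, -30, -33, -36] -> [46, 41, 30, 11, 10, 5, -31, -36, -39, -42]
  [22, -25, -25, 19, -31, -7, 12] -> [30, -17, -17, 27, -23, 1, 20] -> [30, 27, 20, 1, -17, -17, -23] -> [24, 21, 14, -5, -23, -23, -29]
  [-9, -18, 49] -> [-1, -10, 57] -> [57, -1, -10] -> [51, -7, -16]
  probe: [33, -30, -35, 11, 20] -> [41, -22, -27, 19, 28] -> [41, 28, 19, -22, -27] -> [35, 22, 13, -28, -33]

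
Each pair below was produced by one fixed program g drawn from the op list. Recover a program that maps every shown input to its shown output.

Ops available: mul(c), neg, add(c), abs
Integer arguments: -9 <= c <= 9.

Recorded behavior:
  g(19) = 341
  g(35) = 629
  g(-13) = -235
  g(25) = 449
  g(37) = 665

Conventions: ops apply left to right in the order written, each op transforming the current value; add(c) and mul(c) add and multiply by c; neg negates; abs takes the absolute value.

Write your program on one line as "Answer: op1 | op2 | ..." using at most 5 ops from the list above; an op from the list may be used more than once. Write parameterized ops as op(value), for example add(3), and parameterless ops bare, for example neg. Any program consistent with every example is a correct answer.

mul(6) | mul(3) | add(-4) | add(3)

Check, running the answer program on each example:
  19 -> 114 -> 342 -> 338 -> 341
  35 -> 210 -> 630 -> 626 -> 629
  -13 -> -78 -> -234 -> -238 -> -235
  25 -> 150 -> 450 -> 446 -> 449
  37 -> 222 -> 666 -> 662 -> 665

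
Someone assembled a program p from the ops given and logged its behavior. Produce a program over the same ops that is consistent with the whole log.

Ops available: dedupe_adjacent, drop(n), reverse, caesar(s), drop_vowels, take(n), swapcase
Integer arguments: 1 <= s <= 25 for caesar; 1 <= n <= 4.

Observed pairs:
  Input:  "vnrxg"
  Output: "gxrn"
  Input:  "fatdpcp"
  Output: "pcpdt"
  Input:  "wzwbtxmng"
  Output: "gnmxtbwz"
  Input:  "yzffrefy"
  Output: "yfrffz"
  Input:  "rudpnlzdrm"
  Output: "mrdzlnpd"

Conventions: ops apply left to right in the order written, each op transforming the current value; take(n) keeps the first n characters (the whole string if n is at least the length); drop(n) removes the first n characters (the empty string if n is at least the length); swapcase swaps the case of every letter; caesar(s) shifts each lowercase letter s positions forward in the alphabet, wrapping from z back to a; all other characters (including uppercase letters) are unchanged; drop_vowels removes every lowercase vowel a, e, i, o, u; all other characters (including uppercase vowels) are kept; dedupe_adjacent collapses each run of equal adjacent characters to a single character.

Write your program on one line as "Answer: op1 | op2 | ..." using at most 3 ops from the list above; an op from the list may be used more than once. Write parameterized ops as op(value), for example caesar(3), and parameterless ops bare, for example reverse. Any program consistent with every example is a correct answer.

drop(1) | drop_vowels | reverse

Check, running the answer program on each example:
  "vnrxg" -> "nrxg" -> "nrxg" -> "gxrn"
  "fatdpcp" -> "atdpcp" -> "tdpcp" -> "pcpdt"
  "wzwbtxmng" -> "zwbtxmng" -> "zwbtxmng" -> "gnmxtbwz"
  "yzffrefy" -> "zffrefy" -> "zffrfy" -> "yfrffz"
  "rudpnlzdrm" -> "udpnlzdrm" -> "dpnlzdrm" -> "mrdzlnpd"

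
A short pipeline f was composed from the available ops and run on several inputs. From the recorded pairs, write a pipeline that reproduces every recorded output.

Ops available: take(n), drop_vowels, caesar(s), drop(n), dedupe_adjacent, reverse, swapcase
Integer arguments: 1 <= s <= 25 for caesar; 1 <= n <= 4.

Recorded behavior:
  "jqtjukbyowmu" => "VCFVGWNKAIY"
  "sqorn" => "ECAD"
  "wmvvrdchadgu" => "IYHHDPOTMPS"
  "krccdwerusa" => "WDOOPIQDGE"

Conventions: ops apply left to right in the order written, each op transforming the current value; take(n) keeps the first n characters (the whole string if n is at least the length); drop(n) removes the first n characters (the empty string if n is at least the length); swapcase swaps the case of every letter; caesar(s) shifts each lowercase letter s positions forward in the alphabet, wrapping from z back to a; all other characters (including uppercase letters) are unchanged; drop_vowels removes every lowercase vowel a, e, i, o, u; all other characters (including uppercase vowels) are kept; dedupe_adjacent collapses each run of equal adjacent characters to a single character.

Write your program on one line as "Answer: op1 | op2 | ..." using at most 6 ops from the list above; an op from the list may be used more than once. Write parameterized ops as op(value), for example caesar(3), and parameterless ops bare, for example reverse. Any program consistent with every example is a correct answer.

reverse | caesar(12) | drop(1) | swapcase | reverse

Check, running the answer program on each example:
  "jqtjukbyowmu" -> "umwoybkujtqj" -> "gyiaknwgvfcv" -> "yiaknwgvfcv" -> "YIAKNWGVFCV" -> "VCFVGWNKAIY"
  "sqorn" -> "nroqs" -> "zdace" -> "dace" -> "DACE" -> "ECAD"
  "wmvvrdchadgu" -> "ugdahcdrvvmw" -> "gspmtopdhhyi" -> "spmtopdhhyi" -> "SPMTOPDHHYI" -> "IYHHDPOTMPS"
  "krccdwerusa" -> "asurewdccrk" -> "megdqipoodw" -> "egdqipoodw" -> "EGDQIPOODW" -> "WDOOPIQDGE"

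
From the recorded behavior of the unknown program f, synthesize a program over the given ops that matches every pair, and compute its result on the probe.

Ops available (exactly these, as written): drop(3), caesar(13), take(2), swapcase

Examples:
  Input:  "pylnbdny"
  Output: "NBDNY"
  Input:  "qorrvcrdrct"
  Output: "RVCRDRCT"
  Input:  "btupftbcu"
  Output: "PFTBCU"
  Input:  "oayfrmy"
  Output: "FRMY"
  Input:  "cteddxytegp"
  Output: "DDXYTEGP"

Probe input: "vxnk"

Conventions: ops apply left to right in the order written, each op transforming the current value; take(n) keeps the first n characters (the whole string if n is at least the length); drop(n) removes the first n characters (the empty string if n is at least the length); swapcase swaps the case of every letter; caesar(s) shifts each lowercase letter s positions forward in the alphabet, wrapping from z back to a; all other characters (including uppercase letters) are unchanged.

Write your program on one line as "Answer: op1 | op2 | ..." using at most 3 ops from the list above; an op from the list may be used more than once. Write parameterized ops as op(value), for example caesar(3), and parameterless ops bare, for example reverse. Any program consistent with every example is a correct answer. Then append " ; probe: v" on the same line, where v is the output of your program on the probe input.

drop(3) | swapcase ; probe: "K"

Check, running the answer program on each example:
  "pylnbdny" -> "nbdny" -> "NBDNY"
  "qorrvcrdrct" -> "rvcrdrct" -> "RVCRDRCT"
  "btupftbcu" -> "pftbcu" -> "PFTBCU"
  "oayfrmy" -> "frmy" -> "FRMY"
  "cteddxytegp" -> "ddxytegp" -> "DDXYTEGP"
  probe: "vxnk" -> "k" -> "K"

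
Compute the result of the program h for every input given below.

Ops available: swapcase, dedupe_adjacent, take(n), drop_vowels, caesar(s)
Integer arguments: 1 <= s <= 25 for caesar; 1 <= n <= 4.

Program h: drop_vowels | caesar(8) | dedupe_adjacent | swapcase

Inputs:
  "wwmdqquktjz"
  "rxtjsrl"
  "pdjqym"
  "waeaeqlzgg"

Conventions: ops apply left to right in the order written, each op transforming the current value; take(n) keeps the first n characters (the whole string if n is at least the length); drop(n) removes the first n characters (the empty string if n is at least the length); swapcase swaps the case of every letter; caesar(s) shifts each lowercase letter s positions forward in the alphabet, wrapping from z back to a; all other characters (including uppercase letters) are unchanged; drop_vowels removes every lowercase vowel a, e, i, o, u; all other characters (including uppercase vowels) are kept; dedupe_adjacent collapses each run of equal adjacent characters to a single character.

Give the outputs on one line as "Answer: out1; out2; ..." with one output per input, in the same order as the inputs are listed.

"EULYSBRH"; "ZFBRAZT"; "XLRYGU"; "EYTHO"

Execution, op by op:
  "wwmdqquktjz" -> "wwmdqqktjz" -> "eeulyysbrh" -> "eulysbrh" -> "EULYSBRH"
  "rxtjsrl" -> "rxtjsrl" -> "zfbrazt" -> "zfbrazt" -> "ZFBRAZT"
  "pdjqym" -> "pdjqym" -> "xlrygu" -> "xlrygu" -> "XLRYGU"
  "waeaeqlzgg" -> "wqlzgg" -> "eythoo" -> "eytho" -> "EYTHO"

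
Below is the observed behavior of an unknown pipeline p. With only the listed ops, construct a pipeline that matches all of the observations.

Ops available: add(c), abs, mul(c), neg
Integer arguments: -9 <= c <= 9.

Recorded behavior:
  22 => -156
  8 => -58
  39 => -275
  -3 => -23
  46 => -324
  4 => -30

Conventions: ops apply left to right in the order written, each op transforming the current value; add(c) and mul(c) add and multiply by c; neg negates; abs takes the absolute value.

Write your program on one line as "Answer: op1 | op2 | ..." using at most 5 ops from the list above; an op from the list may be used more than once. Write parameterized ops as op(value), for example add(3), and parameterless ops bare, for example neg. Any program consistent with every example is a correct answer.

abs | mul(7) | add(2) | neg

Check, running the answer program on each example:
  22 -> 22 -> 154 -> 156 -> -156
  8 -> 8 -> 56 -> 58 -> -58
  39 -> 39 -> 273 -> 275 -> -275
  -3 -> 3 -> 21 -> 23 -> -23
  46 -> 46 -> 322 -> 324 -> -324
  4 -> 4 -> 28 -> 30 -> -30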